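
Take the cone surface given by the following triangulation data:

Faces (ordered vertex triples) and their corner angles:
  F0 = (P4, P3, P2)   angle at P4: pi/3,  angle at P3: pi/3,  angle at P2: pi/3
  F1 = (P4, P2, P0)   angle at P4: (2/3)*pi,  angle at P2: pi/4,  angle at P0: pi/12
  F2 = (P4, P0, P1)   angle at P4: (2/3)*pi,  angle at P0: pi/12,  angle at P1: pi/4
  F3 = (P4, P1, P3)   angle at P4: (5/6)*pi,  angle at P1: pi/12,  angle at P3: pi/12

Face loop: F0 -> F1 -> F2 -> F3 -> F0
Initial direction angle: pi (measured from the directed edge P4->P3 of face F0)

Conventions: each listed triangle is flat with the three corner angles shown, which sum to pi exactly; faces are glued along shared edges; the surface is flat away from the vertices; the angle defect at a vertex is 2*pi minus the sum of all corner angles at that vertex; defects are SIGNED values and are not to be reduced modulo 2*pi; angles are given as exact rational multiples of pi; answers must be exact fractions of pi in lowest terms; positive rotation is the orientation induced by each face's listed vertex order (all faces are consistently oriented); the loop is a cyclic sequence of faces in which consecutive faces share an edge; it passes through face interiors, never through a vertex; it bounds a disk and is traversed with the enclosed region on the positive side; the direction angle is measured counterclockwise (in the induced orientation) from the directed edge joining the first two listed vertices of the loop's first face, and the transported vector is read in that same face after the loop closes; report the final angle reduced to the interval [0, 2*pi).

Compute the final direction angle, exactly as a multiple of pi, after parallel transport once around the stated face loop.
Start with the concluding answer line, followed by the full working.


Answer: final direction angle = pi/2

enclosed vertex P4: corner angles sum to (5/2)*pi, defect = 2*pi - (5/2)*pi = -pi/2
adding the enclosed defects to the starting angle (mod 2*pi, induced orientation) gives the holonomy
final angle = pi - pi/2 = pi/2 (mod 2*pi)


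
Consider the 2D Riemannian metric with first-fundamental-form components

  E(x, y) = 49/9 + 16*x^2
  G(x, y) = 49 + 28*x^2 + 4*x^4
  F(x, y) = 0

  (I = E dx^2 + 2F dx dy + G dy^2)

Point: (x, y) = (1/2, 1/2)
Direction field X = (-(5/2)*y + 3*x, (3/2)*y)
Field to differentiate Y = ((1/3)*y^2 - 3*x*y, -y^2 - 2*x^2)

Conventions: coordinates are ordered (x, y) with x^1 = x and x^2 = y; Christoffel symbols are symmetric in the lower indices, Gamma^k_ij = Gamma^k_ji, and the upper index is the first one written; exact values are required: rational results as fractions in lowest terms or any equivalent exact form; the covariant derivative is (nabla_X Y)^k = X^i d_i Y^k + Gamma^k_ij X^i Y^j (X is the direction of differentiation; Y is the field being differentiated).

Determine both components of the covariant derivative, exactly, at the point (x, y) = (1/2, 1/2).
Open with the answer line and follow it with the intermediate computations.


Answer: (nabla_X Y)^x = -677/1360, (nabla_X Y)^y = -43/30

E = 85/9, F = 0, G = 225/4 at the point
E_x = 16, E_y = 0, F_x = 0, F_y = 0, G_x = 30, G_y = 0
EG - F^2 = 2125/4;  g^inv = (4/2125) * [[225/4, 0], [0, 85/9]]
first-kind symbols [ij,l] = (1/2)(d_i g_jl + d_j g_il - d_l g_ij): [xx,x] = E_x/2 = 8, [xx,y] = F_x - E_y/2 = 0, [xy,x] = E_y/2 = 0, [xy,y] = G_x/2 = 15, [yy,x] = F_y - G_x/2 = -15, [yy,y] = G_y/2 = 0
Gamma^x_ij = (G*[ij,x] - F*[ij,y])/(EG - F^2), Gamma^y_ij = (E*[ij,y] - F*[ij,x])/(EG - F^2)
Gamma_xxx = 72/85, Gamma_xxy = 0, Gamma_xyy = -27/17, Gamma_yxx = 0, Gamma_yxy = 4/15, Gamma_yyy = 0
X = (1/4, 3/4), Y = (-2/3, -3/4) at the point


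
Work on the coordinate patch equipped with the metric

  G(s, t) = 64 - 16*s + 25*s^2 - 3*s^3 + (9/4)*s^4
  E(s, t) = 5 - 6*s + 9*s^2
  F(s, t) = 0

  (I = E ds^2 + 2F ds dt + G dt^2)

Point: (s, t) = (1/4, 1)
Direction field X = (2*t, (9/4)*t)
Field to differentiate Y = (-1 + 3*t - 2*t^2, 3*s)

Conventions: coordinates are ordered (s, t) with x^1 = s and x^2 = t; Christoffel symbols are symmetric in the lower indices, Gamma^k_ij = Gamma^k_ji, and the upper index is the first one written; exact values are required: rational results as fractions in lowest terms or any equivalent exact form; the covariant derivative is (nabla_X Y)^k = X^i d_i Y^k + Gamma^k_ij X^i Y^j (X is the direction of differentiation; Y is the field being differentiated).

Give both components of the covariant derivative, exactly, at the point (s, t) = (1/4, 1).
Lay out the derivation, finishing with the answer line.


E = 65/16, F = 0, G = 63001/1024 at the point
E_s = -3/2, E_t = 0, F_s = 0, F_t = 0, G_s = -251/64, G_t = 0
EG - F^2 = 4095065/16384;  g^inv = (16384/4095065) * [[63001/1024, 0], [0, 65/16]]
first-kind symbols [ij,l] = (1/2)(d_i g_jl + d_j g_il - d_l g_ij): [ss,s] = E_s/2 = -3/4, [ss,t] = F_s - E_t/2 = 0, [st,s] = E_t/2 = 0, [st,t] = G_s/2 = -251/128, [tt,s] = F_t - G_s/2 = 251/128, [tt,t] = G_t/2 = 0
Gamma^s_ij = (G*[ij,s] - F*[ij,t])/(EG - F^2), Gamma^t_ij = (E*[ij,t] - F*[ij,s])/(EG - F^2)
Gamma_sss = -12/65, Gamma_sst = 0, Gamma_stt = 251/520, Gamma_tss = 0, Gamma_tst = -8/251, Gamma_ttt = 0
X = (2, 9/4), Y = (0, 3/4) at the point

Answer: (nabla_X Y)^s = -11943/8320, (nabla_X Y)^t = 1494/251


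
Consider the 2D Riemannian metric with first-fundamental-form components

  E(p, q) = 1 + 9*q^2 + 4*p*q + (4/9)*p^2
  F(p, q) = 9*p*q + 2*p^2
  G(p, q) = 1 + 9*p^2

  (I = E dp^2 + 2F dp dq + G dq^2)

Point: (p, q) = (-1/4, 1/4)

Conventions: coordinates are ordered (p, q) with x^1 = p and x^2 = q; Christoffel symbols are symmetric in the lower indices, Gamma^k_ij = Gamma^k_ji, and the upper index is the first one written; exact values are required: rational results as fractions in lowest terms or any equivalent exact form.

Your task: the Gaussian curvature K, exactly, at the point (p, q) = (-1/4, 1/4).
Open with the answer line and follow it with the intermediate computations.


Answer: K = -46656/18769

E = 193/144, F = -7/16, G = 25/16, EG - F^2 = 137/72 at the point
E_p = 7/9, E_q = 7/2, F_p = 5/4, F_q = -9/4, G_p = -9/2, G_q = 0
E_qq = 18, F_pq = 9, G_pp = 18
Compute both Brioschi determinants and normalise by (EG - F^2)^2.
M1 = [[-E_qq/2 + F_pq - G_pp/2, E_p/2, F_p - E_q/2], [F_q - G_p/2, E, F], [G_q/2, F, G]] = [[-9, 7/18, -1/2], [0, 193/144, -7/16], [0, -7/16, 25/16]]; det M1 = -137/8
M2 = [[0, E_q/2, G_p/2], [E_q/2, E, F], [G_p/2, F, G]] = [[0, 7/4, -9/4], [7/4, 193/144, -7/16], [-9/4, -7/16, 25/16]]; det M2 = -65/8
det M1 - det M2 = -9; K = -9 / (137/72)^2 = -46656/18769


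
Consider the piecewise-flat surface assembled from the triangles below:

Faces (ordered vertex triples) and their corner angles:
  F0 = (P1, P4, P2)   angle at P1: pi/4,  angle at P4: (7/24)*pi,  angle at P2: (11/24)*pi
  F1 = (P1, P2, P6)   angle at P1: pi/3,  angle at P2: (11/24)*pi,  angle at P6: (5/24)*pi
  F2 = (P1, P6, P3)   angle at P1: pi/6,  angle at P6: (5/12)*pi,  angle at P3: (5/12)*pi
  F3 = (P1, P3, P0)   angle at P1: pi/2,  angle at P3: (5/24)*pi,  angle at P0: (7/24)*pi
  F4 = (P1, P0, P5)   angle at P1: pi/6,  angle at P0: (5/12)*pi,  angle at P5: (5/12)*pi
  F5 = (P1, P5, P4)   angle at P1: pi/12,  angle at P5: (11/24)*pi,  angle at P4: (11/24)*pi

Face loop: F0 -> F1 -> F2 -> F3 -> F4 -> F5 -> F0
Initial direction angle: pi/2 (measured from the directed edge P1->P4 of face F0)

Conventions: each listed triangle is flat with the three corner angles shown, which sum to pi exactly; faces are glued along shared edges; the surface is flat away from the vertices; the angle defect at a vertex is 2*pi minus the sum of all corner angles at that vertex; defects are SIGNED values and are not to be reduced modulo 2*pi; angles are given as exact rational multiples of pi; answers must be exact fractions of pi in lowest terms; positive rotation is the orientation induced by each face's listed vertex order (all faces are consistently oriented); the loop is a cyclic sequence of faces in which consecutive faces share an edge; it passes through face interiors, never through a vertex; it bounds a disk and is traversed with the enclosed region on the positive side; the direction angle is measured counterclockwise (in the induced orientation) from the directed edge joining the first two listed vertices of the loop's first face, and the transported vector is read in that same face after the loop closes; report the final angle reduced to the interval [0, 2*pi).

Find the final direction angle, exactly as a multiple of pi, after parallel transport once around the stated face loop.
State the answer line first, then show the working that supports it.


Answer: final direction angle = pi

enclosed vertex P1: corner angles sum to (3/2)*pi, defect = 2*pi - (3/2)*pi = pi/2
summing the enclosed defects onto the initial angle, mod 2*pi in the induced orientation:
final angle = pi/2 + pi/2 = pi (mod 2*pi)


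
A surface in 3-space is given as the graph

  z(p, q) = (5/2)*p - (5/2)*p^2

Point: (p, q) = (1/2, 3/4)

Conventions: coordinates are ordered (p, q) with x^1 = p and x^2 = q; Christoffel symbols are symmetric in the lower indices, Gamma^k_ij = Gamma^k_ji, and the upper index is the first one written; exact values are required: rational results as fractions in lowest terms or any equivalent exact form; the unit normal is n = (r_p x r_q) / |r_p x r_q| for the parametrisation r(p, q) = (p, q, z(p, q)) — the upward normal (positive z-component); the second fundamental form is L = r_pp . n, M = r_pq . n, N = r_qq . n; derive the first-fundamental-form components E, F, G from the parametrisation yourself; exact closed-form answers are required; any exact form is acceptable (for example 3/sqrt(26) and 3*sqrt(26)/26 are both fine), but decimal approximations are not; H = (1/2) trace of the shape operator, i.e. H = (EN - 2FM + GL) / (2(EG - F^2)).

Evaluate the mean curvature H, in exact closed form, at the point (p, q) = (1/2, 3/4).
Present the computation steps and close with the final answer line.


z_p = 0, z_q = 0, z_pp = -5, z_pq = 0, z_qq = 0
E = 1, F = 0, G = 1; answer radicand W^2 = 1
unnormalised second-form numerators: l = -5, m = 0, n = 0; L = l/sqrt(1), and similarly M = m/sqrt(W^2), N = n/sqrt(W^2)
H = (E*n - 2*F*m + G*l) / (2*(EG - F^2)*sqrt(W^2)); E*n - 2*F*m + G*l = -5, EG - F^2 = 1, so H = (-5/2)/sqrt(1)

Answer: H = -5/2


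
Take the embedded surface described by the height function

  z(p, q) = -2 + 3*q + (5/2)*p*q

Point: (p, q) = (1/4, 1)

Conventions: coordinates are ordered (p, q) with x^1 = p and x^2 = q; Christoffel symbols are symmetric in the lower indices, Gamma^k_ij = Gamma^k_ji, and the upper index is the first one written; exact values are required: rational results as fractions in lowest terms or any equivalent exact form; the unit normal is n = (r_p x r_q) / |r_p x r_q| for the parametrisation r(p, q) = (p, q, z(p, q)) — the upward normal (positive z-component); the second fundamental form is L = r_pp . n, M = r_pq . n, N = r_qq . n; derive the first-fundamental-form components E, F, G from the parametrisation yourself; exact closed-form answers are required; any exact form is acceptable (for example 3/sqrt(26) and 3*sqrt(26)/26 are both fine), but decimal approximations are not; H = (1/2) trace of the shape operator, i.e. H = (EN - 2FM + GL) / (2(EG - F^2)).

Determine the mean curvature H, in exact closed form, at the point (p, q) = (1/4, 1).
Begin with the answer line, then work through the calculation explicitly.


Answer: H = -16*sqrt(145)/783

z_p = 5/2, z_q = 29/8, z_pp = 0, z_pq = 5/2, z_qq = 0
E = 29/4, F = 145/16, G = 905/64; answer radicand W^2 = 1305/64
unnormalised second-form numerators: l = 0, m = 5/2, n = 0; L = l/sqrt(1305/64), and similarly M = m/sqrt(W^2), N = n/sqrt(W^2)
H = (E*n - 2*F*m + G*l) / (2*(EG - F^2)*sqrt(W^2)); E*n - 2*F*m + G*l = -725/16, EG - F^2 = 1305/64, so H = (-10/9)/sqrt(1305/64)


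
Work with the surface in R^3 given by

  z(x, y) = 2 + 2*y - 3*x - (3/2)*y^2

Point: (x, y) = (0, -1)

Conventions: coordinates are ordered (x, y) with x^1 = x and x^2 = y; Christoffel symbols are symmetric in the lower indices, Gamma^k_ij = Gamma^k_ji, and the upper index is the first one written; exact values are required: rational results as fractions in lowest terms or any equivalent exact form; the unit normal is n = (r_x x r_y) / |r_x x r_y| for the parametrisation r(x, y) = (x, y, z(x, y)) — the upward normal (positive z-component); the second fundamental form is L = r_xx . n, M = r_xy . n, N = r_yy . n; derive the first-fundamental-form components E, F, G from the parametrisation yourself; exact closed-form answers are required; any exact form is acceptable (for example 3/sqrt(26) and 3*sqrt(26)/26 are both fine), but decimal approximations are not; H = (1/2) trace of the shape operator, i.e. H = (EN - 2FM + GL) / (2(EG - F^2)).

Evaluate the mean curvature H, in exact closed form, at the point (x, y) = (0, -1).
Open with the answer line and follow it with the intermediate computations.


Answer: H = -3*sqrt(35)/245

z_x = -3, z_y = 5, z_xx = 0, z_xy = 0, z_yy = -3
E = 10, F = -15, G = 26; answer radicand W^2 = 35
unnormalised second-form numerators: l = 0, m = 0, n = -3; L = l/sqrt(35), and similarly M = m/sqrt(W^2), N = n/sqrt(W^2)
H = (E*n - 2*F*m + G*l) / (2*(EG - F^2)*sqrt(W^2)); E*n - 2*F*m + G*l = -30, EG - F^2 = 35, so H = (-3/7)/sqrt(35)


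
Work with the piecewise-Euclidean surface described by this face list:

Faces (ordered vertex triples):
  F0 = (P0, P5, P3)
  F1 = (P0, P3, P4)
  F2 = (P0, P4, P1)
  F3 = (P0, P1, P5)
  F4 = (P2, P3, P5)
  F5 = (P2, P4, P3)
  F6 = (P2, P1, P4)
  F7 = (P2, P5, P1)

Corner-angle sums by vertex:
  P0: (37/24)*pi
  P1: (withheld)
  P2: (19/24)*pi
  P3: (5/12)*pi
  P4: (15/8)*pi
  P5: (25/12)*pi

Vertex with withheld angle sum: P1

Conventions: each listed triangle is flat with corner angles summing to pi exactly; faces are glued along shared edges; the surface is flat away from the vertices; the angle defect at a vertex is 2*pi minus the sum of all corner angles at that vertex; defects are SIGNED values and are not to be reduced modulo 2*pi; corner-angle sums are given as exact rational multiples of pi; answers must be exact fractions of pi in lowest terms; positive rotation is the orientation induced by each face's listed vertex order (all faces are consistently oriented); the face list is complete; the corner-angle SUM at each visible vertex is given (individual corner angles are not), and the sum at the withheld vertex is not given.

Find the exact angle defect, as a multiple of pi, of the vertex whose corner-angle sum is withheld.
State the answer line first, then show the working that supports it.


Answer: defect(P1) = (17/24)*pi

V = 6, E = 12, F = 8; chi = V - E + F = 2
Gauss-Bonnet: total defect = 2*pi*chi = 4*pi; visible defects sum to (79/24)*pi


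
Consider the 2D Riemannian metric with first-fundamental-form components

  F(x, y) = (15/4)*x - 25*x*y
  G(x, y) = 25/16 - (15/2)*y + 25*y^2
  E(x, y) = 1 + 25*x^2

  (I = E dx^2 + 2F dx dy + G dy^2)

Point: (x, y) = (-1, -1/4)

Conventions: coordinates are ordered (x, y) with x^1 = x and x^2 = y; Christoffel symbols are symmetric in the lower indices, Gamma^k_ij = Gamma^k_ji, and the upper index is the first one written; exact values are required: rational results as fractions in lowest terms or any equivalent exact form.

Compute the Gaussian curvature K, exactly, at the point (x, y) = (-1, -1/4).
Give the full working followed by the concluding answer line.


E = 26, F = -10, G = 5, EG - F^2 = 30 at the point
E_x = -50, E_y = 0, F_x = 10, F_y = 25, G_x = 0, G_y = -20
E_yy = 0, F_xy = -25, G_xx = 0
Compute both Brioschi determinants and normalise by (EG - F^2)^2.
M1 = [[-E_yy/2 + F_xy - G_xx/2, E_x/2, F_x - E_y/2], [F_y - G_x/2, E, F], [G_y/2, F, G]] = [[-25, -25, 10], [25, 26, -10], [-10, -10, 5]]; det M1 = -25
M2 = [[0, E_y/2, G_x/2], [E_y/2, E, F], [G_x/2, F, G]] = [[0, 0, 0], [0, 26, -10], [0, -10, 5]]; det M2 = 0
det M1 - det M2 = -25; K = -25 / (30)^2 = -1/36

Answer: K = -1/36


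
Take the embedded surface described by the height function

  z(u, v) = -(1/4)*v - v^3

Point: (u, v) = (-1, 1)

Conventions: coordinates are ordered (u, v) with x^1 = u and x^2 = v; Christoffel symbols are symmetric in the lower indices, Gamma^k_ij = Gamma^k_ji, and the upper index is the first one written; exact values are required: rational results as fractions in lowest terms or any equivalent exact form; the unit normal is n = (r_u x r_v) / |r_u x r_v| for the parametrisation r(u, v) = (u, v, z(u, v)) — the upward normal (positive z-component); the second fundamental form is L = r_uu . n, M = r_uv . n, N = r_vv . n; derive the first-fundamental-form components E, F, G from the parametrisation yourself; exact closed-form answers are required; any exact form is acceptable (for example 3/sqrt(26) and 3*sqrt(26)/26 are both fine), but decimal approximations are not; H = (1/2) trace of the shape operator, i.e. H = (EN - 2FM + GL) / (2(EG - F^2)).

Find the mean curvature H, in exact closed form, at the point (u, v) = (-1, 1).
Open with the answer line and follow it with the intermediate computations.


Answer: H = -192*sqrt(185)/34225

z_u = 0, z_v = -13/4, z_uu = 0, z_uv = 0, z_vv = -6
E = 1, F = 0, G = 185/16; answer radicand W^2 = 185/16
unnormalised second-form numerators: l = 0, m = 0, n = -6; L = l/sqrt(185/16), and similarly M = m/sqrt(W^2), N = n/sqrt(W^2)
H = (E*n - 2*F*m + G*l) / (2*(EG - F^2)*sqrt(W^2)); E*n - 2*F*m + G*l = -6, EG - F^2 = 185/16, so H = (-48/185)/sqrt(185/16)


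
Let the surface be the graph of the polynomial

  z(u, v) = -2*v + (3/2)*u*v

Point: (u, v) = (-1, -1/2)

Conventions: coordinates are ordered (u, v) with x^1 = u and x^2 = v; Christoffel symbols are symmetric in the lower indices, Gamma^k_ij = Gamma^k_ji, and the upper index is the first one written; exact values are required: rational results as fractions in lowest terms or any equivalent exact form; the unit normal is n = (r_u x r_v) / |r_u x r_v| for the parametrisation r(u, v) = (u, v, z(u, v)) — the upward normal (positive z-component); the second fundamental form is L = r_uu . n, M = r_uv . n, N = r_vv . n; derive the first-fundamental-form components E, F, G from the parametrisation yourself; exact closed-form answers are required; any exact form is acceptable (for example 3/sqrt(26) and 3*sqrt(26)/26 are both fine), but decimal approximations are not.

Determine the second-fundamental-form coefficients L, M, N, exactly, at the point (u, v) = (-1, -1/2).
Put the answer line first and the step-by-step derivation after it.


Answer: L = 0, M = 6*sqrt(221)/221, N = 0

z_u = -3/4, z_v = -7/2, z_uu = 0, z_uv = 3/2, z_vv = 0
E = 25/16, F = 21/8, G = 53/4; answer radicand W^2 = 221/16
unnormalised second-form numerators: l = 0, m = 3/2, n = 0; L = l/sqrt(221/16), and similarly M = m/sqrt(W^2), N = n/sqrt(W^2)


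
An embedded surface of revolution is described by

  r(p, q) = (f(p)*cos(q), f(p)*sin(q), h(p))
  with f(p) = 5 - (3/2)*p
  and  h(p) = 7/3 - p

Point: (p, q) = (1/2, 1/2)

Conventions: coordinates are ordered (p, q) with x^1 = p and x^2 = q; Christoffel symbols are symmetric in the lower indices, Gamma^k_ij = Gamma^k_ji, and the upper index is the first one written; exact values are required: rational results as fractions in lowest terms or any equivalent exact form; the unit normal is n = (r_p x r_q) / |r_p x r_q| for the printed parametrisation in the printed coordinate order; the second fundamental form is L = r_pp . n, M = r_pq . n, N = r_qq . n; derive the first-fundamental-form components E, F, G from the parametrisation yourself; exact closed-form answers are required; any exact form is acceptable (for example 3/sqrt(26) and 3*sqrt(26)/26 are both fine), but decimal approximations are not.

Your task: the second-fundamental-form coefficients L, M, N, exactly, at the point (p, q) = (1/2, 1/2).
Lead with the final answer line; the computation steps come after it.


Answer: L = 0, M = 0, N = -17*sqrt(13)/26

f = 17/4, f' = -3/2, f'' = 0, h' = -1, h'' = 0
E = 13/4, F = 0, G = 289/16; answer radicand W^2 = 13/4
unnormalised second-form numerators: l = 0, m = 0, n = -17/4; L = l/sqrt(13/4), and similarly M = m/sqrt(W^2), N = n/sqrt(W^2)


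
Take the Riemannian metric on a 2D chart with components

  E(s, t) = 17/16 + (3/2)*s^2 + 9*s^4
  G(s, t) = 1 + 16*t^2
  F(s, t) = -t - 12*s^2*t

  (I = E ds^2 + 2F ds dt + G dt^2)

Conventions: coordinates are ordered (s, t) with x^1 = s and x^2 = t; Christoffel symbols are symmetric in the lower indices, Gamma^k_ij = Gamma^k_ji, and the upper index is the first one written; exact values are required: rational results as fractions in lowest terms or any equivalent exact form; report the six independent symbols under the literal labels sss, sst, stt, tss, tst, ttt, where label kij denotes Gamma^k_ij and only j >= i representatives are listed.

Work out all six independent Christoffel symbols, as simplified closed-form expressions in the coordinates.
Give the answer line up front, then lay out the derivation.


Answer: Gamma_sss = (288*s^3 + 24*s)/(144*s^4 + 24*s^2 + 256*t^2 + 17), Gamma_sst = 0, Gamma_stt = (-192*s^2 - 16)/(144*s^4 + 24*s^2 + 256*t^2 + 17), Gamma_tss = -384*s*t/(144*s^4 + 24*s^2 + 256*t^2 + 17), Gamma_tst = 0, Gamma_ttt = 256*t/(144*s^4 + 24*s^2 + 256*t^2 + 17)

E = 17/16 + (3/2)*s^2 + 9*s^4; F = -t - 12*s^2*t; G = 1 + 16*t^2
Gamma^k_ij = (1/2) g^{kl} (d_i g_jl + d_j g_il - d_l g_ij), with g^inv = (1/(EG-F^2)) [[G, -F], [-F, E]]
first partials: E_s = 3*s + 36*s^3, E_t = 0, F_s = -24*s*t, F_t = -1 - 12*s^2, G_s = 0, G_t = 32*t
D = EG - F^2 = 17/16 + 16*t^2 + (3/2)*s^2 + 9*s^4
expanded: Gamma^s_ss = (G E_s - 2F F_s + F E_t)/(2D), Gamma^s_st = (G E_t - F G_s)/(2D), Gamma^s_tt = (2G F_t - G G_s - F G_t)/(2D), Gamma^t_ss = (2E F_s - E E_t - F E_s)/(2D), Gamma^t_st = (E G_s - F E_t)/(2D), Gamma^t_tt = (E G_t - 2F F_t + F G_s)/(2D); substitute and cancel common factors


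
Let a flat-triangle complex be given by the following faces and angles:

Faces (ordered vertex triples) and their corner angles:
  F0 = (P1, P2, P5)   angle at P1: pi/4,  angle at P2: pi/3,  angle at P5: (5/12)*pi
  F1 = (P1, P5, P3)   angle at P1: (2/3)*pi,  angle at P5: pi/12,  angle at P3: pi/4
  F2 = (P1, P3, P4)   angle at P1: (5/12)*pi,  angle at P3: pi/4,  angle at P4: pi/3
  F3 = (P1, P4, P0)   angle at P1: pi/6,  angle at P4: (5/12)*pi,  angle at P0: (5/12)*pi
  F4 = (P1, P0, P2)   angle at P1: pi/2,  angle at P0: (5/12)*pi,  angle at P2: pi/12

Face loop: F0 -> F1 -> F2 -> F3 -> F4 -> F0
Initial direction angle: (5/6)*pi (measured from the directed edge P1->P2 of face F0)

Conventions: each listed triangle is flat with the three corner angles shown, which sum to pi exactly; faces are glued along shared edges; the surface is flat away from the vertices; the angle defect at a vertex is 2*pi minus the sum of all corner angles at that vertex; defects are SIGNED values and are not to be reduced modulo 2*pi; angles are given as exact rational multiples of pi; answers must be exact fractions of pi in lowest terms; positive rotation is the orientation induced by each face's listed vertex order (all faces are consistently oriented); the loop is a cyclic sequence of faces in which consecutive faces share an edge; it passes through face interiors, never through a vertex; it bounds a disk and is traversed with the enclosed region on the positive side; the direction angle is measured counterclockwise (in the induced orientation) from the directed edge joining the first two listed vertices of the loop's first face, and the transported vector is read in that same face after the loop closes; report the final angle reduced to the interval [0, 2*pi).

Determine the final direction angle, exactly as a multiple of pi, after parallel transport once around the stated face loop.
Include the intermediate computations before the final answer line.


enclosed vertex P1: corner angles sum to 2*pi, defect = 2*pi - 2*pi = 0
transport around the loop rotates by the sum of enclosed defects; add to the initial angle mod 2*pi
final angle = (5/6)*pi + 0 = (5/6)*pi (mod 2*pi)

Answer: final direction angle = (5/6)*pi


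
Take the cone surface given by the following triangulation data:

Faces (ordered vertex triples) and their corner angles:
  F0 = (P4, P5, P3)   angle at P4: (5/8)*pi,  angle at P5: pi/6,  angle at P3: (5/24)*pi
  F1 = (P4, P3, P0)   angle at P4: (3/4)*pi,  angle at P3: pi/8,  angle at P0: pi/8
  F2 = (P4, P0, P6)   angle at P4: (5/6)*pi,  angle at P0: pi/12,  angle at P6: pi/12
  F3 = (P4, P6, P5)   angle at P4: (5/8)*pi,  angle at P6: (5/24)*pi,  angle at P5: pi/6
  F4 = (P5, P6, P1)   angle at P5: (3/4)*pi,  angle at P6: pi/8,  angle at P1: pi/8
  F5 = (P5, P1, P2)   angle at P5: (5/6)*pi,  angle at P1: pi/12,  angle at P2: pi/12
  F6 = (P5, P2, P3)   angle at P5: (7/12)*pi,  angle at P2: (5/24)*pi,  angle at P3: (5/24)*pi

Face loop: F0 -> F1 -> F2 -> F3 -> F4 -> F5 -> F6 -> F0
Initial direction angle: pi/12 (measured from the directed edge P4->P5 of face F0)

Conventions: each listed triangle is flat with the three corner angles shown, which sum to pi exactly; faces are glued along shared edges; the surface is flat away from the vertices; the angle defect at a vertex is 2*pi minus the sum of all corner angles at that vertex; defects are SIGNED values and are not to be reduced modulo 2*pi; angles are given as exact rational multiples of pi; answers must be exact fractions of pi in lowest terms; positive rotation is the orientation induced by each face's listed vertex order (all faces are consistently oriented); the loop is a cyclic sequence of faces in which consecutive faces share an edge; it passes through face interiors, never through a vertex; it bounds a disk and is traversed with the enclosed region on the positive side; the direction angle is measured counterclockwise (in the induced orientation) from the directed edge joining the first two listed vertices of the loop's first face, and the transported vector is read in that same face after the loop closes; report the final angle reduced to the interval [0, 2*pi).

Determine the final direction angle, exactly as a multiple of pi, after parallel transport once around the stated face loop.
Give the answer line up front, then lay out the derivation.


Answer: final direction angle = (3/4)*pi

enclosed vertex P4: corner angles sum to (17/6)*pi, defect = 2*pi - (17/6)*pi = (-5/6)*pi
enclosed vertex P5: corner angles sum to (5/2)*pi, defect = 2*pi - (5/2)*pi = -pi/2
summing the enclosed defects onto the initial angle, mod 2*pi in the induced orientation:
final angle = pi/12 - (4/3)*pi = (3/4)*pi (mod 2*pi)


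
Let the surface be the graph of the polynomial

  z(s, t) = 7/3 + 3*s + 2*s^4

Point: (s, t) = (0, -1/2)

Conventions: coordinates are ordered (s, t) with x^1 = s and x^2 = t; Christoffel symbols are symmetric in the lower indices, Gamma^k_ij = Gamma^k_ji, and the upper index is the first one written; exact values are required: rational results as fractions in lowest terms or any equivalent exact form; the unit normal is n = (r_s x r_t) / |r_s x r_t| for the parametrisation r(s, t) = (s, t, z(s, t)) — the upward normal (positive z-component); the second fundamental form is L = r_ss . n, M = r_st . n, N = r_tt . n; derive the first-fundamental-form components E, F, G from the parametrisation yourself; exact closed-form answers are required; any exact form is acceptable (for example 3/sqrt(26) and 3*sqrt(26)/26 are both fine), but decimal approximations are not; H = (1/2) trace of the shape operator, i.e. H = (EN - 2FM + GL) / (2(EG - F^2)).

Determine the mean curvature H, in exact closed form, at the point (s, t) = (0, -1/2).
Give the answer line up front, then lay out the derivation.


Answer: H = 0

z_s = 3, z_t = 0, z_ss = 0, z_st = 0, z_tt = 0
E = 10, F = 0, G = 1; answer radicand W^2 = 10
unnormalised second-form numerators: l = 0, m = 0, n = 0; L = l/sqrt(10), and similarly M = m/sqrt(W^2), N = n/sqrt(W^2)
H = (E*n - 2*F*m + G*l) / (2*(EG - F^2)*sqrt(W^2)); E*n - 2*F*m + G*l = 0, EG - F^2 = 10, so H = (0)/sqrt(10)


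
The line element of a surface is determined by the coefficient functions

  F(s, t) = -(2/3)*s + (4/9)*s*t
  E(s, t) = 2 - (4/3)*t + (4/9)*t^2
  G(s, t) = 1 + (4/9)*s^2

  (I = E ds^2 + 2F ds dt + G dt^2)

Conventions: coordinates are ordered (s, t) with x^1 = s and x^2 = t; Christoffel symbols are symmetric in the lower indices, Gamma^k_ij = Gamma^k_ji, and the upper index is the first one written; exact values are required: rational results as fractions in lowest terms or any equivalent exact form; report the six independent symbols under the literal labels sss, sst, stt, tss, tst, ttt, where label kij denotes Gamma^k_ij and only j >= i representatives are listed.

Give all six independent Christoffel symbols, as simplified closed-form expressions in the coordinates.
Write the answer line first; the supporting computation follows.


Answer: Gamma_sss = 0, Gamma_sst = (2*t - 3)/(2*s^2 + 2*t^2 - 6*t + 9), Gamma_stt = 0, Gamma_tss = 0, Gamma_tst = 2*s/(2*s^2 + 2*t^2 - 6*t + 9), Gamma_ttt = 0

E = 2 - (4/3)*t + (4/9)*t^2; F = -(2/3)*s + (4/9)*s*t; G = 1 + (4/9)*s^2
Gamma^k_ij = (1/2) g^{kl} (d_i g_jl + d_j g_il - d_l g_ij), with g^inv = (1/(EG-F^2)) [[G, -F], [-F, E]]
first partials: E_s = 0, E_t = -4/3 + (8/9)*t, F_s = -2/3 + (4/9)*t, F_t = (4/9)*s, G_s = (8/9)*s, G_t = 0
D = EG - F^2 = 2 - (4/3)*t + (4/9)*t^2 + (4/9)*s^2
expanded: Gamma^s_ss = (G E_s - 2F F_s + F E_t)/(2D), Gamma^s_st = (G E_t - F G_s)/(2D), Gamma^s_tt = (2G F_t - G G_s - F G_t)/(2D), Gamma^t_ss = (2E F_s - E E_t - F E_s)/(2D), Gamma^t_st = (E G_s - F E_t)/(2D), Gamma^t_tt = (E G_t - 2F F_t + F G_s)/(2D); substitute and cancel common factors


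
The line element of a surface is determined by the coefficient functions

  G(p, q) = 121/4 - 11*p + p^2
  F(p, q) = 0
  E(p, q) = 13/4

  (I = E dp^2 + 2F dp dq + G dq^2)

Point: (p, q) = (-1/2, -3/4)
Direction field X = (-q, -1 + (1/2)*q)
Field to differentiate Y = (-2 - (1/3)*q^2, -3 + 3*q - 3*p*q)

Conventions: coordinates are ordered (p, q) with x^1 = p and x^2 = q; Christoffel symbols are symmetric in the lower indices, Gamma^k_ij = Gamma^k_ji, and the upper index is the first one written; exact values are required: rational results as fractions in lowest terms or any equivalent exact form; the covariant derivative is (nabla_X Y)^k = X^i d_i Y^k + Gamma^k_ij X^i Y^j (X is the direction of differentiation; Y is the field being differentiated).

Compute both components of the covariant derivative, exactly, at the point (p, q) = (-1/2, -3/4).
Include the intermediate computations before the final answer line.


E = 13/4, F = 0, G = 36 at the point
E_p = 0, E_q = 0, F_p = 0, F_q = 0, G_p = -12, G_q = 0
EG - F^2 = 117;  g^inv = (1/117) * [[36, 0], [0, 13/4]]
first-kind symbols [ij,l] = (1/2)(d_i g_jl + d_j g_il - d_l g_ij): [pp,p] = E_p/2 = 0, [pp,q] = F_p - E_q/2 = 0, [pq,p] = E_q/2 = 0, [pq,q] = G_p/2 = -6, [qq,p] = F_q - G_p/2 = 6, [qq,q] = G_q/2 = 0
Gamma^p_ij = (G*[ij,p] - F*[ij,q])/(EG - F^2), Gamma^q_ij = (E*[ij,q] - F*[ij,p])/(EG - F^2)
Gamma_ppp = 0, Gamma_ppq = 0, Gamma_pqq = 24/13, Gamma_qpp = 0, Gamma_qpq = -1/6, Gamma_qqq = 0
X = (3/4, -11/8), Y = (-35/16, -51/8) at the point

Answer: (nabla_X Y)^p = 3223/208, (nabla_X Y)^q = -3229/768


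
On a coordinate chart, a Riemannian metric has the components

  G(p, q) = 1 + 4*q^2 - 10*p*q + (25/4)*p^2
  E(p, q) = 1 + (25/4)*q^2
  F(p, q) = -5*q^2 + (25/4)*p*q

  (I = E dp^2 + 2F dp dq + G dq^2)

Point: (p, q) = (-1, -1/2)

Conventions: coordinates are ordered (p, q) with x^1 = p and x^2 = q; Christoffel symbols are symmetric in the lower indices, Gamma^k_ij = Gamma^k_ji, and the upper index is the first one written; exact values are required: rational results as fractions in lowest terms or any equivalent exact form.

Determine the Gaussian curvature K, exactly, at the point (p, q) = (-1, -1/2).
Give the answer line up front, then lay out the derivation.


Answer: K = -1600/5929

E = 41/16, F = 15/8, G = 13/4, EG - F^2 = 77/16 at the point
E_p = 0, E_q = -25/4, F_p = -25/8, F_q = -5/4, G_p = -15/2, G_q = 6
E_qq = 25/2, F_pq = 25/4, G_pp = 25/2
Compute both Brioschi determinants and normalise by (EG - F^2)^2.
M1 = [[-E_qq/2 + F_pq - G_pp/2, E_p/2, F_p - E_q/2], [F_q - G_p/2, E, F], [G_q/2, F, G]] = [[-25/4, 0, 0], [5/2, 41/16, 15/8], [3, 15/8, 13/4]]; det M1 = -1925/64
M2 = [[0, E_q/2, G_p/2], [E_q/2, E, F], [G_p/2, F, G]] = [[0, -25/8, -15/4], [-25/8, 41/16, 15/8], [-15/4, 15/8, 13/4]]; det M2 = -1525/64
det M1 - det M2 = -25/4; K = -25/4 / (77/16)^2 = -1600/5929


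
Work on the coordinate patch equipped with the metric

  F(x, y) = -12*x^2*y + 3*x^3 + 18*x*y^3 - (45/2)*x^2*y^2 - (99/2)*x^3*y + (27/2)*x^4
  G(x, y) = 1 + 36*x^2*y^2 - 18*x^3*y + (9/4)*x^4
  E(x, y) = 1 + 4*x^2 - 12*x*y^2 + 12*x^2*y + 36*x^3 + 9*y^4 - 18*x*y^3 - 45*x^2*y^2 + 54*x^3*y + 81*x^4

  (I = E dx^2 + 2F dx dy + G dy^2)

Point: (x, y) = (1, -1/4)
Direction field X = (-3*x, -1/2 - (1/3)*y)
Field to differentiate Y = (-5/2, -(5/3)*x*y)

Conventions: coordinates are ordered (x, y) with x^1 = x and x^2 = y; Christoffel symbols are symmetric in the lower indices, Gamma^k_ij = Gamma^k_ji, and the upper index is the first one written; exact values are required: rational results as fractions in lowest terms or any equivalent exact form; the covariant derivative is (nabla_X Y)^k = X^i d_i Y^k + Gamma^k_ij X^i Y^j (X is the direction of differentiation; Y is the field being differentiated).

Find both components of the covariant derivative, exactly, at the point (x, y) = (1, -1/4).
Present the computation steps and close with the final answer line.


E = 26177/256, F = 483/16, G = 10 at the point
E_x = 12397/32, E_y = 1449/16, F_x = 3297/32, F_y = -375/8, G_x = 27, G_y = -36
EG - F^2 = 28481/256;  g^inv = (256/28481) * [[10, -483/16], [-483/16, 26177/256]]
first-kind symbols [ij,l] = (1/2)(d_i g_jl + d_j g_il - d_l g_ij): [xx,x] = E_x/2 = 12397/64, [xx,y] = F_x - E_y/2 = 231/4, [xy,x] = E_y/2 = 1449/32, [xy,y] = G_x/2 = 27/2, [yy,x] = F_y - G_x/2 = -483/8, [yy,y] = G_y/2 = -18
Gamma^x_ij = (G*[ij,x] - F*[ij,y])/(EG - F^2), Gamma^y_ij = (E*[ij,y] - F*[ij,x])/(EG - F^2)
Gamma_xxx = 49588/28481, Gamma_xxy = 11592/28481, Gamma_xyy = -15456/28481, Gamma_yxx = 14784/28481, Gamma_yxy = 3456/28481, Gamma_yyy = -4608/28481
X = (-3, -5/12), Y = (-5/2, 5/12) at the point

Answer: (nabla_X Y)^x = 58765/4497, (nabla_X Y)^y = 45065/13491


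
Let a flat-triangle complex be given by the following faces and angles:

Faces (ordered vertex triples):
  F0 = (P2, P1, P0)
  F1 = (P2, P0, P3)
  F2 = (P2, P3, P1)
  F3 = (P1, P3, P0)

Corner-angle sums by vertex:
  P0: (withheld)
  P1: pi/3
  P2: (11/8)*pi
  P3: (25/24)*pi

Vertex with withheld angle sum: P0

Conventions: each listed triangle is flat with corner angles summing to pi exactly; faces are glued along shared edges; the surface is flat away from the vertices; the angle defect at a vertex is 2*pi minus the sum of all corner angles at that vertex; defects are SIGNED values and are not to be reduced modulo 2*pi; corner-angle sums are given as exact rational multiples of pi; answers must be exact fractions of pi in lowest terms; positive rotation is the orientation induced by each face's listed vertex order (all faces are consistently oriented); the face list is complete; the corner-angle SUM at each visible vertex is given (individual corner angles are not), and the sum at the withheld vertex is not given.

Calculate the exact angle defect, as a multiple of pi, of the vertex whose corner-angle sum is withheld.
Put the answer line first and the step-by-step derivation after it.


Answer: defect(P0) = (3/4)*pi

V = 4, E = 6, F = 4; chi = V - E + F = 2
Gauss-Bonnet: total defect = 2*pi*chi = 4*pi; visible defects sum to (13/4)*pi


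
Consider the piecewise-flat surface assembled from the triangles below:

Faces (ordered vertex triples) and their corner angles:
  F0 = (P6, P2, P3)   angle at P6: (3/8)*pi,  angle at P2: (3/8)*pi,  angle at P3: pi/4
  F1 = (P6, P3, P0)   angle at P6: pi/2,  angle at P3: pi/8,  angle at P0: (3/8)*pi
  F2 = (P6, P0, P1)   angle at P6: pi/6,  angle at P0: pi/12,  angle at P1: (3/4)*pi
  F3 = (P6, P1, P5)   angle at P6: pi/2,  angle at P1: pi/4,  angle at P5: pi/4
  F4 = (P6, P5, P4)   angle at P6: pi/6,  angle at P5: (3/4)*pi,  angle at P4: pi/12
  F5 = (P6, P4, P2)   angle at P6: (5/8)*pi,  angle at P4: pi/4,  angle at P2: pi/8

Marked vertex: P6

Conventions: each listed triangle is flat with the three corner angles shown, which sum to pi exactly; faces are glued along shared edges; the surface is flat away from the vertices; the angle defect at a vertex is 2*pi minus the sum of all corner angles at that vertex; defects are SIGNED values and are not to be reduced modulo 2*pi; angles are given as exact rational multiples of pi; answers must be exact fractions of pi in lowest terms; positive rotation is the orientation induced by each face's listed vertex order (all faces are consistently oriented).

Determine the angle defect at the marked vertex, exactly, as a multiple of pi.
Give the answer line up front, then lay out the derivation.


Answer: defect(P6) = -pi/3

Sum of corner angles at P6: (7/3)*pi
defect = 2*pi - (7/3)*pi


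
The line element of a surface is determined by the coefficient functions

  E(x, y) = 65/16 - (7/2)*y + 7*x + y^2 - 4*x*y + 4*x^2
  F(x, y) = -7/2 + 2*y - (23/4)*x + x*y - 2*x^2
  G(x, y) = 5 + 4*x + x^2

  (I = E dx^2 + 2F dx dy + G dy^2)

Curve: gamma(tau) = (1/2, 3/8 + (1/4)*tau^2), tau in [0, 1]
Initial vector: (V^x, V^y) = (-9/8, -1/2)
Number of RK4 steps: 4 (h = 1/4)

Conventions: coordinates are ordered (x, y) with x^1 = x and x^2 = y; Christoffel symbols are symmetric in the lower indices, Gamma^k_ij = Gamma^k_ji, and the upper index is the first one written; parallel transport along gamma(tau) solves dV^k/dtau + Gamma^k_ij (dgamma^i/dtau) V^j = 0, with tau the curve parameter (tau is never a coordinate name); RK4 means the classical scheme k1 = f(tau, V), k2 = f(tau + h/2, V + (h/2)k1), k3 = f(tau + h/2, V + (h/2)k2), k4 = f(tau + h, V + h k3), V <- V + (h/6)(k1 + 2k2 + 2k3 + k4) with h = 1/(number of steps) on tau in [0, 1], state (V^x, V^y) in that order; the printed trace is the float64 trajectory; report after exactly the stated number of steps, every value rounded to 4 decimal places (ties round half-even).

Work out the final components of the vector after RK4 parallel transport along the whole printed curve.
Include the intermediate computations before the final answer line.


gamma'(tau) = (0, (1/2)*tau); f(tau, V)^k = -Gamma^k_ij(gamma(tau)) gamma'^i(tau) V^j; h = 1/4; intermediate values shown to 6 dp
curve data and Christoffel symbols at the stage parameters:
  tau = 0.000000: gamma = (0.500000, 0.375000), gamma' = (0.000000, 0.000000); Gamma_xxx = 0.368485, Gamma_xxy = -0.184242, Gamma_xyy = 0.000000, Gamma_yxx = -0.387879, Gamma_yxy = 0.193939, Gamma_yyy = 0.000000
  tau = 0.125000: gamma = (0.500000, 0.378906), gamma' = (0.000000, 0.062500); Gamma_xxx = 0.368409, Gamma_xxy = -0.184204, Gamma_xyy = 0.000000, Gamma_yxx = -0.388437, Gamma_yxy = 0.194219, Gamma_yyy = 0.000000
  tau = 0.250000: gamma = (0.500000, 0.390625), gamma' = (0.000000, 0.125000); Gamma_xxx = 0.368173, Gamma_xxy = -0.184087, Gamma_xyy = 0.000000, Gamma_yxx = -0.390118, Gamma_yxy = 0.195059, Gamma_yyy = 0.000000
  tau = 0.375000: gamma = (0.500000, 0.410156), gamma' = (0.000000, 0.187500); Gamma_xxx = 0.367759, Gamma_xxy = -0.183880, Gamma_xyy = 0.000000, Gamma_yxx = -0.392931, Gamma_yxy = 0.196466, Gamma_yyy = 0.000000
  tau = 0.500000: gamma = (0.500000, 0.437500), gamma' = (0.000000, 0.250000); Gamma_xxx = 0.367132, Gamma_xxy = -0.183566, Gamma_xyy = 0.000000, Gamma_yxx = -0.396899, Gamma_yxy = 0.198450, Gamma_yyy = 0.000000
  tau = 0.625000: gamma = (0.500000, 0.472656), gamma' = (0.000000, 0.312500); Gamma_xxx = 0.366242, Gamma_xxy = -0.183121, Gamma_xyy = 0.000000, Gamma_yxx = -0.402049, Gamma_yxy = 0.201025, Gamma_yyy = 0.000000
  tau = 0.750000: gamma = (0.500000, 0.515625), gamma' = (0.000000, 0.375000); Gamma_xxx = 0.365021, Gamma_xxy = -0.182511, Gamma_xyy = 0.000000, Gamma_yxx = -0.408416, Gamma_yxy = 0.204208, Gamma_yyy = 0.000000
  tau = 0.875000: gamma = (0.500000, 0.566406), gamma' = (0.000000, 0.437500); Gamma_xxx = 0.363385, Gamma_xxy = -0.181692, Gamma_xyy = 0.000000, Gamma_yxx = -0.416040, Gamma_yxy = 0.208020, Gamma_yyy = 0.000000
  tau = 1.000000: gamma = (0.500000, 0.625000), gamma' = (0.000000, 0.500000); Gamma_xxx = 0.361222, Gamma_xxy = -0.180611, Gamma_xyy = 0.000000, Gamma_yxx = -0.424967, Gamma_yxy = 0.212483, Gamma_yyy = 0.000000
step 0: V^x = -1.1250, V^y = -0.5000
step 1: k1 = (0.000000, 0.000000), k2 = (-0.012952, 0.013656), k3 = (-0.012971, 0.013676), k4 = (-0.025962, 0.027509); V <- V + (h/6)(k1 + 2k2 + 2k3 + k4): V^x = -1.1282, V^y = -0.4966
step 2: k1 = (-0.025962, 0.027509), k2 = (-0.039011, 0.041681), k3 = (-0.039067, 0.041741), k4 = (-0.052225, 0.056459); V <- V + (h/6)(k1 + 2k2 + 2k3 + k4): V^x = -1.1380, V^y = -0.4861
step 3: k1 = (-0.052225, 0.056459), k2 = (-0.065496, 0.071900), k3 = (-0.065591, 0.072004), k4 = (-0.079009, 0.088402); V <- V + (h/6)(k1 + 2k2 + 2k3 + k4): V^x = -1.1544, V^y = -0.4681
step 4: k1 = (-0.079009, 0.088401), k2 = (-0.092549, 0.105959), k3 = (-0.092683, 0.106113), k4 = (-0.106341, 0.125107); V <- V + (h/6)(k1 + 2k2 + 2k3 + k4): V^x = -1.1776, V^y = -0.4415

Answer: V^x = -1.1776, V^y = -0.4415
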